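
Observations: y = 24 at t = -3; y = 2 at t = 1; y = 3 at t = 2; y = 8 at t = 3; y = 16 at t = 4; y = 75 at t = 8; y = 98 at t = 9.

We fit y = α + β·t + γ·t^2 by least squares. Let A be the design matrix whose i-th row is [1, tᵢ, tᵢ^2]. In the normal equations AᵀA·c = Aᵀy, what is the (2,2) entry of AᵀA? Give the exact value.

184

Row 2 ↔ basis t, column 2 ↔ basis t, so (AᵀA)_{2,2} = Σᵢ (t)·(t) = (-3)·(-3) + (1)·(1) + (2)·(2) + (3)·(3) + (4)·(4) + (8)·(8) + (9)·(9) = 184.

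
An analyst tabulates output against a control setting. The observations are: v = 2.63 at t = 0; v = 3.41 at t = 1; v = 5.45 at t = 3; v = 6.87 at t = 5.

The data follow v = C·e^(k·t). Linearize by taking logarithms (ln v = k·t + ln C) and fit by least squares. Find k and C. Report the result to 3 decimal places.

k = 0.194, C = 2.766

Let Y = ln v. Fitting Y = k·t + ln C by least squares:
AᵀA = [[35.0000, 9.0000]; [9.0000, 4]], rhs = [15.9494, 5.8165]ᵀ  (here Σt = 9.0000, Σ(t)² = 35.0000, Σln v = 5.8165, Σt·ln v = 15.9494).
Slope k = (n·Σt·ln v − Σt·Σln v)/(n·Σ(t)² − (Σt)²) = (4·15.9494 − 9.0000·5.8165)/59.0000 = 0.19405; ln C = (Σln v − k·Σt)/n = 1.01750, so C = exp(1.01750) = 2.76626.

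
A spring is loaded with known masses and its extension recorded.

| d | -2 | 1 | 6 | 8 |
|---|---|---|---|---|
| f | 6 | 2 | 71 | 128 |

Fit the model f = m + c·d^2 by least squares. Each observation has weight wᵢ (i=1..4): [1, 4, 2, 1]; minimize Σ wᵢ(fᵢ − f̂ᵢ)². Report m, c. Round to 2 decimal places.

From the data, Σwᵢ·1 = 8, Σwᵢ·d^2 = 144, Σwᵢ·d^2·d^2 = 6708.
Right-hand side: Σwᵢ·f = 284, Σwᵢ·d^2·f = 13336.
MᵀWM·[m, c]ᵀ = MᵀWf becomes [[8, 144]; [144, 6708]]·[m, c]ᵀ = [284, 13336]ᵀ.
Determinant 8·6708 − 144² = 32928.
m = (284·6708 − 144·13336)/32928 = -319/686; c = (8·13336 − 144·284)/32928 = 2056/1029.

m = -0.47, c = 2.00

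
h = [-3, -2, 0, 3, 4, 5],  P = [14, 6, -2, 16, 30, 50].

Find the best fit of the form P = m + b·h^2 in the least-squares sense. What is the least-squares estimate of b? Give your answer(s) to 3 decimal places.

Sums needed: Σ1 = 6, Σh^2 = 63, Σh^2·h^2 = 1059.
For MᵀP: ΣP = 114, Σh^2·P = 2024.
So MᵀM·[m, b]ᵀ = MᵀP: [[6, 63]; [63, 1059]]·[m, b]ᵀ = [114, 2024]ᵀ.
Δ = 6·1059 − 63² = 2385.
m = (114·1059 − 63·2024)/2385 = -754/265; b = (6·2024 − 63·114)/2385 = 1654/795.

b = 2.081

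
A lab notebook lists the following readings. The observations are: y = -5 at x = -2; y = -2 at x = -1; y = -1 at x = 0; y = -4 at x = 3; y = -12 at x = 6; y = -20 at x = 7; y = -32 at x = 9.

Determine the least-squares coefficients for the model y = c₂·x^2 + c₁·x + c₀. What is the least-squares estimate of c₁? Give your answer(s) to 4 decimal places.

With design matrix A, AᵀA = [[10356, 1306, 180]; [1306, 180, 22]; [180, 22, 7]] and Aᵀy = [-4062, -500, -76]ᵀ.
Solving the 3×3 system (Gaussian elimination) gives c₂ = -70586/152081, c₁ = 113109/152081, c₀ = -191582/152081.

c₁ = 0.7437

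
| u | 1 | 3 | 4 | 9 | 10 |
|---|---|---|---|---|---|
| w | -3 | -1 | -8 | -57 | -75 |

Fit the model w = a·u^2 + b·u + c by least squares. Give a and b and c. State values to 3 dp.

a = -1.129, b = 4.419, c = -5.926

The normal equations are: 16899·a + 1821·b + 207·c = -12257;  1821·a + 207·b + 27·c = -1301;  207·a + 27·b + 5·c = -144.
Solving the 3×3 system (Gaussian elimination) gives a = -14353/12714, b = 56185/12714, c = -966/163.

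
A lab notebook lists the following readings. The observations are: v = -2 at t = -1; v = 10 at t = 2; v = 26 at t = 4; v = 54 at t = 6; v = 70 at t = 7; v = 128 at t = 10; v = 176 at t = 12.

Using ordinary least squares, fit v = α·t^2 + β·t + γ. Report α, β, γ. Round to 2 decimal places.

With design matrix X, XᵀX = [[34706, 3358, 350]; [3358, 350, 40]; [350, 40, 7]] and Xᵀv = [43972, 4332, 462]ᵀ.
Solving the 3×3 system (Gaussian elimination) gives α = 207131/214494, β = 96047/30642, γ = -6971/35749.

α = 0.97, β = 3.13, γ = -0.19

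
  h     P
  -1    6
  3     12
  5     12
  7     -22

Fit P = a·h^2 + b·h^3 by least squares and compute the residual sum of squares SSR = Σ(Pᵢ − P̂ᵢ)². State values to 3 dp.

SSR = 7.929

Compute the Gram sums: Σh^2·h^2 = 3108, Σh^2·h^3 = 20174, Σh^3·h^3 = 134004.
For MᵀP: Σh^2·P = -664, Σh^3·P = -5728.
MᵀM·[a, b]ᵀ = MᵀP becomes [[3108, 20174]; [20174, 134004]]·[a, b]ᵀ = [-664, -5728]ᵀ.
Eliminating b: 134004·(row 1) − 20174·(row 2) gives 9494156·a = 134004·(-664) − 20174·(-5728) = 26578016, so a = 6644504/2373539.
Then b = ((-5728) − 20174·(6644504/2373539))/134004 = -157396/339077.
Residuals: 6494958/2373539, -1570224/2373539, 91368/2373539, 15606/339077; SSR = 18820152/2373539.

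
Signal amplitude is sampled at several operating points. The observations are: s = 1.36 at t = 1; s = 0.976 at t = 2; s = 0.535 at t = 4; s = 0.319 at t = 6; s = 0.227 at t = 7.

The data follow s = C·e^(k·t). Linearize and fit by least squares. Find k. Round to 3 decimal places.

k = -0.293

With ln sᵢ as the transformed response and tᵢ as the regressor:
XᵀX = [[106.0000, 20.0000]; [20.0000, 5]], rhs = [-19.4781, -2.9677]ᵀ  (here Σt = 20.0000, Σ(t)² = 106.0000, Σln s = -2.9677, Σt·ln s = -19.4781).
Slope k = (n·Σt·ln s − Σt·Σln s)/(n·Σ(t)² − (Σt)²) = (5·-19.4781 − 20.0000·-2.9677)/130.0000 = -0.29259; ln C = (Σln s − k·Σt)/n = 0.57684.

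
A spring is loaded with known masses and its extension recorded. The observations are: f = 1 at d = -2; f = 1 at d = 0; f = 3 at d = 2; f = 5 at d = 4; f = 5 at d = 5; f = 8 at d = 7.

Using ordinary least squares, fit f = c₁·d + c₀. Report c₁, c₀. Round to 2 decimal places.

Entries of MᵀM: Σd·d = 98, Σd = 16, Σ1 = 6.
And Σd·f = 105, Σf = 23.
MᵀM·[c₁, c₀]ᵀ = Mᵀf becomes [[98, 16]; [16, 6]]·[c₁, c₀]ᵀ = [105, 23]ᵀ.
Δ = 98·6 − 16² = 332.
c₁ = (105·6 − 16·23)/332 = 131/166; c₀ = (98·23 − 16·105)/332 = 287/166.

c₁ = 0.79, c₀ = 1.73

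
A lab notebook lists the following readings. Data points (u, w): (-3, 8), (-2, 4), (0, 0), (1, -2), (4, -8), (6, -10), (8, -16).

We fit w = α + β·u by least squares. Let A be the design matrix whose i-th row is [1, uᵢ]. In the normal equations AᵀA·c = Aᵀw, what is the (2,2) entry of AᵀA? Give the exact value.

Row 2 ↔ basis u, column 2 ↔ basis u, so (AᵀA)_{2,2} = Σᵢ (u)·(u) = (-3)·(-3) + (-2)·(-2) + (0)·(0) + (1)·(1) + (4)·(4) + (6)·(6) + (8)·(8) = 130.

130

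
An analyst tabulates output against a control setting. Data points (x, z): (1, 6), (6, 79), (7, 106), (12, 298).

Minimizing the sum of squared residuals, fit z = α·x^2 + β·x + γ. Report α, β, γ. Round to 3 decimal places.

α = 1.983, β = 0.766, γ = 3.230

The normal system MᵀM·[α, β, γ]ᵀ = Mᵀz is [[24434, 2288, 230]; [2288, 230, 26]; [230, 26, 4]]·[α, β, γ]ᵀ = [50956, 4798, 489]ᵀ.
Row-reducing yields α = 119/60, β = 2803/3660, γ = 3941/1220.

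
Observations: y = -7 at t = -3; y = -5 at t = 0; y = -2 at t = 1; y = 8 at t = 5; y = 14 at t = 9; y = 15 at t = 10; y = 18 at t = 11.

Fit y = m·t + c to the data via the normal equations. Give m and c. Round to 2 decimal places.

XᵀX·[m, c]ᵀ = Xᵀy reads: 337·m + 33·c = 533;  33·m + 7·c = 41.
(Σt·t = 337, Σt = 33, Σ1 = 7, Σt·y = 533, Σy = 41.)
Δ = 337·7 − 33² = 1270.
m = (533·7 − 33·41)/1270 = 1189/635; c = (337·41 − 33·533)/1270 = -1886/635.

m = 1.87, c = -2.97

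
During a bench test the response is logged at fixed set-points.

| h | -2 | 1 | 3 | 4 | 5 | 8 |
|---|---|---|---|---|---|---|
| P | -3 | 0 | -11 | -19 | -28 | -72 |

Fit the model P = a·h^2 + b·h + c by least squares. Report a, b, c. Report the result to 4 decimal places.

Sums needed: Σh^2·h^2 = 5075, Σh^2·h = 721, Σh^2 = 119, Σh·h = 119, Σh = 19, Σ1 = 6.
For AᵀP: Σh^2·P = -5723, Σh·P = -819, ΣP = -133.
Normal equations: [[5075, 721, 119]; [721, 119, 19]; [119, 19, 6]]·[a, b, c]ᵀ = [-5723, -819, -133]ᵀ.
Solving the 3×3 system (Gaussian elimination) gives a = -133769/123816, b = -7817/17688, c = 177/268.

a = -1.0804, b = -0.4419, c = 0.6604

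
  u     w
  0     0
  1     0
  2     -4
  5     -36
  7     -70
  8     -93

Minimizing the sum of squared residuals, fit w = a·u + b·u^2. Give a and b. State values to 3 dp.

a = 0.773, b = -1.550

Compute the Gram sums: Σu·u = 143, Σu·u^2 = 989, Σu^2·u^2 = 7139.
And Σu·w = -1422, Σu^2·w = -10298.
Normal equations: [[143, 989]; [989, 7139]]·[a, b]ᵀ = [-1422, -10298]ᵀ.
Eliminating b: 7139·(row 1) − 989·(row 2) gives 42756·a = 7139·(-1422) − 989·(-10298) = 33064, so a = 8266/10689.
Then b = ((-10298) − 989·(8266/10689))/7139 = -16564/10689.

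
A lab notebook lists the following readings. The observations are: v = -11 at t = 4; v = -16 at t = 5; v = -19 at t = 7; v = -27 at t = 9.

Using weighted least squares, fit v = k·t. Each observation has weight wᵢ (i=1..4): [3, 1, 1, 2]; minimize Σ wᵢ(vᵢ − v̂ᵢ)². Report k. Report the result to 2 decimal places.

Entries of AᵀWA: Σwᵢ·t·t = 284.
Moment sums: Σwᵢ·t·v = -831.
AᵀWA·[k]ᵀ = AᵀWv becomes [[284]]·[k]ᵀ = [-831]ᵀ.
k = (-831)/284 = -2.92606.

k = -2.93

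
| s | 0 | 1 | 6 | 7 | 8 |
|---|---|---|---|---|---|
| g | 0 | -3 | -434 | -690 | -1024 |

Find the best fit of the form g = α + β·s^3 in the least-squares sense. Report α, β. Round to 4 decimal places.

α = -1.0683, β = -2.0015

Normal-equation sums: Σ1 = 5, Σs^3 = 1072, Σs^3·s^3 = 426450.
Right-hand side: Σg = -2151, Σs^3·g = -854705.
AᵀA·[α, β]ᵀ = Aᵀg becomes [[5, 1072]; [1072, 426450]]·[α, β]ᵀ = [-2151, -854705]ᵀ.
Δ = 5·426450 − 1072² = 983066.
α = ((-2151)·426450 − 1072·(-854705))/983066 = -525095/491533; β = (5·(-854705) − 1072·(-2151))/983066 = -1967653/983066.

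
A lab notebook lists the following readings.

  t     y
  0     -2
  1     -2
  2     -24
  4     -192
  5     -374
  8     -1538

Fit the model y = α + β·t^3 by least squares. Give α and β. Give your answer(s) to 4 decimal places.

α = 0.0621, β = -3.0033

The normal equations are: 6·α + 710·β = -2132;  710·α + 281930·β = -846688.
(Σ1 = 6, Σt^3 = 710, Σt^3·t^3 = 281930, Σy = -2132, Σt^3·y = -846688.)
Δ = 6·281930 − 710² = 1187480.
α = ((-2132)·281930 − 710·(-846688))/1187480 = 1843/29687; β = (6·(-846688) − 710·(-2132))/1187480 = -445801/148435.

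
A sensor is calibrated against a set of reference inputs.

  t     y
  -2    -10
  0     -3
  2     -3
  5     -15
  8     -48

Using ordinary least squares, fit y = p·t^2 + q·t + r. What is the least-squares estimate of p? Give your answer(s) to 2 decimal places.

p = -0.96

Compute the Gram sums: Σt^2·t^2 = 4753, Σt^2·t = 637, Σt^2 = 97, Σt·t = 97, Σt = 13, Σ1 = 5.
For Aᵀy: Σt^2·y = -3499, Σt·y = -445, Σy = -79.
Row-reducing yields p = -6683/6956, q = 387/188, r = -93/37.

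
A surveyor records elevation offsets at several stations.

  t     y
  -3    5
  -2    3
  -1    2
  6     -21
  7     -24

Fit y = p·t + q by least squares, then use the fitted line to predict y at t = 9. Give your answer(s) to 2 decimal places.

ŷ = -29.83

Setting ∂/∂p … = 0 gives: 99·p + 7·q = -317;  7·p + 5·q = -35.
Δ = 99·5 − 7² = 446.
p = ((-317)·5 − 7·(-35))/446 = -670/223; q = (99·(-35) − 7·(-317))/446 = -623/223.
At t = 9: ŷ = (-670/223)·(9) + (-623/223)·(1) = -6653/223.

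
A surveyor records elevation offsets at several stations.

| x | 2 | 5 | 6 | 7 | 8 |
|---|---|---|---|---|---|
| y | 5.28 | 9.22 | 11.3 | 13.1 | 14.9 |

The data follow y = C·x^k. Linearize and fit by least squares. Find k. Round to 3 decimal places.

k = 0.734

Taking logs, ln y = k·ln x + ln C, so regress ln y on ln x.
XᵀX = [[14.3918, 8.1197]; [8.1197, 5]], rhs = [19.6966, 11.5841]ᵀ  (here Σln x = 8.1197, Σ(ln x)² = 14.3918, Σln y = 11.5841, Σln x·ln y = 19.6966).
Δ = 14.3918·5 − (8.1197)² = 6.0295; k = (19.6966·5 − 8.1197·11.5841)/6.0295 = 0.73367, ln C = (14.3918·11.5841 − 8.1197·19.6966)/6.0295 = 1.12538.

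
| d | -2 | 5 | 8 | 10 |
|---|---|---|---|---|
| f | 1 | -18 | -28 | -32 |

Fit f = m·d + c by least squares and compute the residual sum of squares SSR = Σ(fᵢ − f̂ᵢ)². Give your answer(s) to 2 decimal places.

MᵀM·[m, c]ᵀ = Mᵀf reads: 193·m + 21·c = -636;  21·m + 4·c = -77.
(Σd·d = 193, Σd = 21, Σ1 = 4, Σd·f = -636, Σf = -77.)
Eliminating c: 4·(row 1) − 21·(row 2) gives 331·m = 4·(-636) − 21·(-77) = -927, so m = -927/331.
Then c = ((-77) − 21·(-927/331))/4 = -1505/331.
Residuals: -18/331, 182/331, -347/331, 183/331; SSR = 566/331.

SSR = 1.71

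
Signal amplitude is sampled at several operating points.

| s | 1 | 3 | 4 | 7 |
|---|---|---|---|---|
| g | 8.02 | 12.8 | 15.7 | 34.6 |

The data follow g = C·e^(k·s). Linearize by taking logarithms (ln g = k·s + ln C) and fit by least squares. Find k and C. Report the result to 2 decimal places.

k = 0.24, C = 6.16

Let Y = ln g. Fitting Y = k·s + ln C by least squares:
Sums: Σs = 15.0000, Σ(s)² = 75.0000, Σln g = 10.9289, Σs·ln g = 45.5519.
Normal system: [[75.0000, 15.0000]; [15.0000, 4]]·[k, ln C]ᵀ = [45.5519, 10.9289]ᵀ.
Δ = 75.0000·4 − (15.0000)² = 75.0000; k = (45.5519·4 − 15.0000·10.9289)/75.0000 = 0.24365, ln C = (75.0000·10.9289 − 15.0000·45.5519)/75.0000 = 1.81852, so C = exp(1.81852) = 6.16273.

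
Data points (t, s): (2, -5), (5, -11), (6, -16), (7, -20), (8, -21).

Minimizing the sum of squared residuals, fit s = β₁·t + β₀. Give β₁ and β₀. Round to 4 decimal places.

Forming AᵀA = [[178, 28]; [28, 5]] and Aᵀs = [-469, -73]ᵀ gives AᵀA·[β₁, β₀]ᵀ = Aᵀs.
Eliminating β₀: 5·(row 1) − 28·(row 2) gives 106·β₁ = 5·(-469) − 28·(-73) = -301, so β₁ = -301/106.
Then β₀ = ((-73) − 28·(-301/106))/5 = 69/53.

β₁ = -2.8396, β₀ = 1.3019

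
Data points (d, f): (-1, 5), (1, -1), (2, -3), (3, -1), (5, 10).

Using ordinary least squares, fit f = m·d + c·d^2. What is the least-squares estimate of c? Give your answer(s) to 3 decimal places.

c = 1.107

Normal-equation sums: Σd·d = 40, Σd·d^2 = 160, Σd^2·d^2 = 724.
Moment sums: Σd·f = 35, Σd^2·f = 233.
det = 40·724 − 160² = 3360.
m = (35·724 − 160·233)/3360 = -199/56; c = (40·233 − 160·35)/3360 = 31/28.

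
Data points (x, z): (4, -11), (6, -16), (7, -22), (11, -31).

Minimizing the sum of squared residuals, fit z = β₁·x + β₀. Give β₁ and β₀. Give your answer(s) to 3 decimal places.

Sums needed: Σx·x = 222, Σx = 28, Σ1 = 4.
For Mᵀz: Σx·z = -635, Σz = -80.
Determinant 222·4 − 28² = 104.
β₁ = ((-635)·4 − 28·(-80))/104 = -75/26; β₀ = (222·(-80) − 28·(-635))/104 = 5/26.

β₁ = -2.885, β₀ = 0.192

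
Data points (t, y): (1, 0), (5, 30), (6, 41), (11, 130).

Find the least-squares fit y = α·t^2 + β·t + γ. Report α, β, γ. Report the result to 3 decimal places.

Sums needed: Σt^2·t^2 = 16563, Σt^2·t = 1673, Σt^2 = 183, Σt·t = 183, Σt = 23, Σ1 = 4.
For Mᵀy: Σt^2·y = 17956, Σt·y = 1826, Σy = 201.
Normal equations: [[16563, 1673, 183]; [1673, 183, 23]; [183, 23, 4]]·[α, β, γ]ᵀ = [17956, 1826, 201]ᵀ.
Solving the 3×3 system (Gaussian elimination) gives α = 1141/1214, β = 2077/1214, γ = -1570/607.

α = 0.940, β = 1.711, γ = -2.586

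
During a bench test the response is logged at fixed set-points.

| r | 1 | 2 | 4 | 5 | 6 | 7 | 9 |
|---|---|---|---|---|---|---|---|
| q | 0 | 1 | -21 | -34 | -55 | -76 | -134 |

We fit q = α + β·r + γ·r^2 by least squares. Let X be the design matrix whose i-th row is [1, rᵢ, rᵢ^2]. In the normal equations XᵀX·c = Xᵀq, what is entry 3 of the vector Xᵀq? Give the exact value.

-17740

Entry 3 ↔ basis r^2, so (Xᵀq)_{3} = Σᵢ (r^2)·qᵢ = (1)·(0) + (4)·(1) + (16)·(-21) + (25)·(-34) + (36)·(-55) + (49)·(-76) + (81)·(-134) = -17740.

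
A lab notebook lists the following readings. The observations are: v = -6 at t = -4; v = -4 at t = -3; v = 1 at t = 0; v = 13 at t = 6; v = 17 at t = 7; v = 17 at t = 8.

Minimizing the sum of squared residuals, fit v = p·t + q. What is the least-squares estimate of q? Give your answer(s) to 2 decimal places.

q = 1.71

Compute the Gram sums: Σt·t = 174, Σt = 14, Σ1 = 6.
Right-hand side: Σt·v = 369, Σv = 38.
Determinant 174·6 − 14² = 848.
p = (369·6 − 14·38)/848 = 841/424; q = (174·38 − 14·369)/848 = 723/424.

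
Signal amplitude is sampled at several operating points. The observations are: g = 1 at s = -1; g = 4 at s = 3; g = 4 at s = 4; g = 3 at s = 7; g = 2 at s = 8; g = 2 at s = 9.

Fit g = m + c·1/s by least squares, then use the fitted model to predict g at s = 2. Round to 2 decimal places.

ĝ = 3.63

Compute the Gram sums: Σ1 = 6, Σ1/s = -19/504, Σ1/s·1/s = 310405/254016.
Moment sums: Σg = 16, Σ1/s·g = 563/252.
det = 6·(310405/254016) − (-19/504)² = 1862069/254016.
m = (16·(310405/254016) − (-19/504)·(563/252))/(1862069/254016) = 4987874/1862069; c = (6·(563/252) − (-19/504)·16)/(1862069/254016) = 3558240/1862069.
At s = 2: ĝ = (4987874/1862069)·(1) + (3558240/1862069)·(1/2) = 6766994/1862069.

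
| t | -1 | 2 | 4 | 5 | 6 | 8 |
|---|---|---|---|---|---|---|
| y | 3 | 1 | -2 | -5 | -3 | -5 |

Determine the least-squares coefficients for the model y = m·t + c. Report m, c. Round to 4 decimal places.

m = -0.9600, c = 2.0067

The normal system XᵀX·[m, c]ᵀ = Xᵀy is [[146, 24]; [24, 6]]·[m, c]ᵀ = [-92, -11]ᵀ.
Δ = 146·6 − 24² = 300.
m = ((-92)·6 − 24·(-11))/300 = -24/25; c = (146·(-11) − 24·(-92))/300 = 301/150.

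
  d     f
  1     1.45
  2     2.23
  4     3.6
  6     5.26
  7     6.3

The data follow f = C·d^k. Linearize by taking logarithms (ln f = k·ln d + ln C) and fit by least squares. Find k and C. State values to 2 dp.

k = 0.74, C = 1.38

Let Y = ln f. Fitting Y = k·ln d + ln C by least squares:
Over the data: Σln d = 5.8171, Σ(ln d)² = 9.3992, Σln f = 5.9552, Σln d·ln f = 8.8878.
Normal system: [[9.3992, 5.8171]; [5.8171, 5]]·[k, ln C]ᵀ = [8.8878, 5.9552]ᵀ.
Δ = 9.3992·5 − (5.8171)² = 13.1574; k = (8.8878·5 − 5.8171·5.9552)/13.1574 = 0.74459, ln C = (9.3992·5.9552 − 5.8171·8.8878)/13.1574 = 0.32476, so C = exp(0.32476) = 1.38371.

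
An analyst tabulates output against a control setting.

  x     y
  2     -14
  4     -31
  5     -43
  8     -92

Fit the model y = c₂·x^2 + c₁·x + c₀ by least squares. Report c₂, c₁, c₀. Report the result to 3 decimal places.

Setting ∂/∂c₂ … = 0 gives: 4993·c₂ + 709·c₁ + 109·c₀ = -7515;  709·c₂ + 109·c₁ + 19·c₀ = -1103;  109·c₂ + 19·c₁ + 4·c₀ = -180.
Solving the 3×3 system (Gaussian elimination) gives c₂ = -67/60, c₁ = -551/300, c₀ = -877/150.

c₂ = -1.117, c₁ = -1.837, c₀ = -5.847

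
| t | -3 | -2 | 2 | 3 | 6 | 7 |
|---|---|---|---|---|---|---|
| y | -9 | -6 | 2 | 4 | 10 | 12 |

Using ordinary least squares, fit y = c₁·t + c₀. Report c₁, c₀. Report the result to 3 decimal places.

Compute the Gram sums: Σt·t = 111, Σt = 13, Σ1 = 6.
For Xᵀy: Σt·y = 199, Σy = 13.
XᵀX·[c₁, c₀]ᵀ = Xᵀy becomes [[111, 13]; [13, 6]]·[c₁, c₀]ᵀ = [199, 13]ᵀ.
Δ = 111·6 − 13² = 497.
c₁ = (199·6 − 13·13)/497 = 1025/497; c₀ = (111·13 − 13·199)/497 = -1144/497.

c₁ = 2.062, c₀ = -2.302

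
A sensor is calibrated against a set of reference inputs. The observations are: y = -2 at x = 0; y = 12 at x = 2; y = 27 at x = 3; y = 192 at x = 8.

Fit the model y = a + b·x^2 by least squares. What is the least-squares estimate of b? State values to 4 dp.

b = 3.0142

Sums needed: Σ1 = 4, Σx^2 = 77, Σx^2·x^2 = 4193.
For Aᵀy: Σy = 229, Σx^2·y = 12579.
So AᵀA·[a, b]ᵀ = Aᵀy: [[4, 77]; [77, 4193]]·[a, b]ᵀ = [229, 12579]ᵀ.
Eliminating b: 4193·(row 1) − 77·(row 2) gives 10843·a = 4193·229 − 77·12579 = -8386, so a = -1198/1549.
Then b = (12579 − 77·(-1198/1549))/4193 = 4669/1549.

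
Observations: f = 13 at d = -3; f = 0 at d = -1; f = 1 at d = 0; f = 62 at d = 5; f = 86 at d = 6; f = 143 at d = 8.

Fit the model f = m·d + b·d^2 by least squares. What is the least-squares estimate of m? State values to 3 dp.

Normal-equation sums: Σd·d = 135, Σd·d^2 = 825, Σd^2·d^2 = 6099.
Right-hand side: Σd·f = 1931, Σd^2·f = 13915.
So AᵀA·[m, b]ᵀ = Aᵀf: [[135, 825]; [825, 6099]]·[m, b]ᵀ = [1931, 13915]ᵀ.
det = 135·6099 − 825² = 142740.
m = (1931·6099 − 825·13915)/142740 = 49549/23790; b = (135·13915 − 825·1931)/142740 = 9515/4758.

m = 2.083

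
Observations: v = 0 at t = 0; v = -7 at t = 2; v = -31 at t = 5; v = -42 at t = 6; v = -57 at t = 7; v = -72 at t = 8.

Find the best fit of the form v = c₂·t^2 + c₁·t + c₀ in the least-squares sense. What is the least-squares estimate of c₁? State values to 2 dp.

c₁ = -1.42

With design matrix X, XᵀX = [[8434, 1204, 178]; [1204, 178, 28]; [178, 28, 6]] and Xᵀv = [-9716, -1396, -209]ᵀ.
Solving the 3×3 system (Gaussian elimination) gives c₂ = -14039/14820, c₁ = -1049/741, c₀ = -47/380.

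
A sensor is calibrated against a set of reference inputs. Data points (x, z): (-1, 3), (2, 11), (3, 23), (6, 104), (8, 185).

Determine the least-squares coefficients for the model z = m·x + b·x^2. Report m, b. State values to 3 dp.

m = -0.762, b = 2.991

AᵀA·[m, b]ᵀ = Aᵀz reads: 114·m + 762·b = 2192;  762·m + 5490·b = 15838.
Δ = 114·5490 − 762² = 45216.
m = (2192·5490 − 762·15838)/45216 = -2873/3768; b = (114·15838 − 762·2192)/45216 = 11269/3768.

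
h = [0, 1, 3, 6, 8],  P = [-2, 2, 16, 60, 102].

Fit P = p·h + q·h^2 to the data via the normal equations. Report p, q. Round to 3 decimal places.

Forming XᵀX = [[110, 756]; [756, 5474]] and XᵀP = [1226, 8834]ᵀ gives XᵀX·[p, q]ᵀ = XᵀP.
det = 110·5474 − 756² = 30604.
p = (1226·5474 − 756·8834)/30604 = 1165/1093; q = (110·8834 − 756·1226)/30604 = 1603/1093.

p = 1.066, q = 1.467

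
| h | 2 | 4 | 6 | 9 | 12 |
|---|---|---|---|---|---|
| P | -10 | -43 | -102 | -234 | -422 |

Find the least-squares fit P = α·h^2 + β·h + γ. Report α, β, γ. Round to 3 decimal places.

From the data, Σh^2·h^2 = 28865, Σh^2·h = 2745, Σh^2 = 281, Σh·h = 281, Σh = 33, Σ1 = 5.
Moment sums: Σh^2·P = -84122, Σh·P = -7974, ΣP = -811.
Solving the 3×3 system (Gaussian elimination) gives α = -63671/20868, β = 2623/1739, γ = -14221/20868.

α = -3.051, β = 1.508, γ = -0.681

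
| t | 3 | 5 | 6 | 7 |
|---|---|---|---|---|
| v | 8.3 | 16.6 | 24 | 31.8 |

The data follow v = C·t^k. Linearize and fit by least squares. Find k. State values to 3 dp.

Linearized form: ln v = k·ln t + ln C. From the 4 transformed points,
Σln t = 6.4457, Σ(ln t)² = 10.7942, Σln v = 11.5632, Σln t·ln v = 19.2726.
Equations: 10.7942·k + 6.4457·ln C = 19.2726;  6.4457·k + 4·ln C = 11.5632.
Δ = 10.7942·4 − (6.4457)² = 1.6295; k = (19.2726·4 − 6.4457·11.5632)/1.6295 = 1.56946, ln C = (10.7942·11.5632 − 6.4457·19.2726)/1.6295 = 0.36172.

k = 1.569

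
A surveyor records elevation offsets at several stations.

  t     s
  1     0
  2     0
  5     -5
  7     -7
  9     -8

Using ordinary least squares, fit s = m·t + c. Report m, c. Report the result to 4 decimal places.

Entries of MᵀM: Σt·t = 160, Σt = 24, Σ1 = 5.
Right-hand side: Σt·s = -146, Σs = -20.
Normal equations: [[160, 24]; [24, 5]]·[m, c]ᵀ = [-146, -20]ᵀ.
Eliminating c: 5·(row 1) − 24·(row 2) gives 224·m = 5·(-146) − 24·(-20) = -250, so m = -125/112.
Then c = ((-20) − 24·(-125/112))/5 = 19/14.

m = -1.1161, c = 1.3571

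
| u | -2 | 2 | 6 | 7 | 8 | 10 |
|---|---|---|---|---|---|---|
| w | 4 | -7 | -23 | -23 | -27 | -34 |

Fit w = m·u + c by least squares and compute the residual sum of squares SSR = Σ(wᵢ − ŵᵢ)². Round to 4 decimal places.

SSR = 7.4251

From the data, Σu·u = 257, Σu = 31, Σ1 = 6.
Right-hand side: Σu·w = -877, Σw = -110.
XᵀX·[m, c]ᵀ = Xᵀw becomes [[257, 31]; [31, 6]]·[m, c]ᵀ = [-877, -110]ᵀ.
Eliminating c: 6·(row 1) − 31·(row 2) gives 581·m = 6·(-877) − 31·(-110) = -1852, so m = -1852/581.
Then c = ((-110) − 31·(-1852/581))/6 = -1083/581.
Residuals: -297/581, 720/581, -1168/581, 684/581, 212/581, -151/581; SSR = 4314/581.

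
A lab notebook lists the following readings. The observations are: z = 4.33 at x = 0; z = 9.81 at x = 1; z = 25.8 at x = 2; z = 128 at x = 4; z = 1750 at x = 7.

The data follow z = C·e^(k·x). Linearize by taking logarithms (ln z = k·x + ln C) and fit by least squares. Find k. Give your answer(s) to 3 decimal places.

k = 0.856

Let Y = ln z. Fitting Y = k·x + ln C by least squares:
Σx = 14.0000, Σ(x)² = 70.0000, Σln z = 19.3187, Σx·ln z = 80.4639.
Equations: 70.0000·k + 14.0000·ln C = 80.4639;  14.0000·k + 5·ln C = 19.3187.
Δ = 70.0000·5 − (14.0000)² = 154.0000; k = (80.4639·5 − 14.0000·19.3187)/154.0000 = 0.85621, ln C = (70.0000·19.3187 − 14.0000·80.4639)/154.0000 = 1.46635.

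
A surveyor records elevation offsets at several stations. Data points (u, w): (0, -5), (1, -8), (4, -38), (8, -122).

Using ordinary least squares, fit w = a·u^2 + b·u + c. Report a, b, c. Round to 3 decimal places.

a = -1.597, b = -1.879, c = -4.811

XᵀX·[a, b, c]ᵀ = Xᵀw reads: 4353·a + 577·b + 81·c = -8424;  577·a + 81·b + 13·c = -1136;  81·a + 13·b + 4·c = -173.
Solving the 3×3 system (Gaussian elimination) gives a = -2133/1336, b = -2511/1336, c = -1607/334.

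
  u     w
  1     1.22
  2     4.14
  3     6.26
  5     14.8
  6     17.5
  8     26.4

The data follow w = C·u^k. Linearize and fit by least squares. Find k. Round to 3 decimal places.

Taking logs, ln w = k·ln u + ln C, so regress ln w on ln u.
AᵀA = [[11.8122, 7.2724]; [7.2724, 6]], rhs = [19.2718, 12.2839]ᵀ  (here Σln u = 7.2724, Σ(ln u)² = 11.8122, Σln w = 12.2839, Σln u·ln w = 19.2718).
Solving (det = 17.9853): k = 1.46215, ln C = 0.27510.

k = 1.462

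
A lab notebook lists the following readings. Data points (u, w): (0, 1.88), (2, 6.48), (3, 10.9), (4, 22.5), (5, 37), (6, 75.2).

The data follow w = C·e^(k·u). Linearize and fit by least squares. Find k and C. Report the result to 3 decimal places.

Linearized form: ln w = k·u + ln C. From the 6 transformed points,
Σu = 20.0000, Σ(u)² = 90.0000, Σln w = 15.9333, Σu·ln w = 67.3333.
Equations: 90.0000·k + 20.0000·ln C = 67.3333;  20.0000·k + 6·ln C = 15.9333.
Slope k = (n·Σu·ln w − Σu·Σln w)/(n·Σ(u)² − (Σu)²) = (6·67.3333 − 20.0000·15.9333)/140.0000 = 0.60952; ln C = (Σln w − k·Σu)/n = 0.62382, so C = exp(0.62382) = 1.86604.

k = 0.610, C = 1.866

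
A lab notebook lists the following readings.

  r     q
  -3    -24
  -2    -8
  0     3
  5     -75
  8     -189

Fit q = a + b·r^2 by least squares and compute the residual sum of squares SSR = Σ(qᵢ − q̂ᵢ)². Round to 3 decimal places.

SSR = 8.867

From the data, Σ1 = 5, Σr^2 = 102, Σr^2·r^2 = 4818.
Right-hand side: Σq = -293, Σr^2·q = -14219.
Δ = 5·4818 − 102² = 13686.
a = ((-293)·4818 − 102·(-14219))/13686 = 6444/2281; b = (5·(-14219) − 102·(-293))/13686 = -41209/13686.
Residuals: 1251/4562, 8342/6843, 399/2281, -34889/13686, 6029/6843; SSR = 121351/13686.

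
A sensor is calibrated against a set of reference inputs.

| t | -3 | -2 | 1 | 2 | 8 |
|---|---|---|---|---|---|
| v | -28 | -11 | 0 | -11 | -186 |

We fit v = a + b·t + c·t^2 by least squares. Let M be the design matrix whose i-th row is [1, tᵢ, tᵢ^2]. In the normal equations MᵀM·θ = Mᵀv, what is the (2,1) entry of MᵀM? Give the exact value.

Row 2 ↔ basis t, column 1 ↔ basis 1, so (MᵀM)_{2,1} = Σᵢ t = (-3)·(1) + (-2)·(1) + (1)·(1) + (2)·(1) + (8)·(1) = 6.

6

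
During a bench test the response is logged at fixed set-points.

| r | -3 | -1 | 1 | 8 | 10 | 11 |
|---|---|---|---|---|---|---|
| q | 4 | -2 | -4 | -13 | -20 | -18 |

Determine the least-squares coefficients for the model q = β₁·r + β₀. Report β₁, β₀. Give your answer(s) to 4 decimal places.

Compute the Gram sums: Σr·r = 296, Σr = 26, Σ1 = 6.
Moment sums: Σr·q = -516, Σq = -53.
Normal equations: [[296, 26]; [26, 6]]·[β₁, β₀]ᵀ = [-516, -53]ᵀ.
Δ = 296·6 − 26² = 1100.
β₁ = ((-516)·6 − 26·(-53))/1100 = -859/550; β₀ = (296·(-53) − 26·(-516))/1100 = -568/275.

β₁ = -1.5618, β₀ = -2.0655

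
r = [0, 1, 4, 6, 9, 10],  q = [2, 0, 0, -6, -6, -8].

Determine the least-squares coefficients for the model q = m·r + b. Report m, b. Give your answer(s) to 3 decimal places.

With design matrix M, MᵀM = [[234, 30]; [30, 6]] and Mᵀq = [-170, -18]ᵀ.
det = 234·6 − 30² = 504.
m = ((-170)·6 − 30·(-18))/504 = -20/21; b = (234·(-18) − 30·(-170))/504 = 37/21.

m = -0.952, b = 1.762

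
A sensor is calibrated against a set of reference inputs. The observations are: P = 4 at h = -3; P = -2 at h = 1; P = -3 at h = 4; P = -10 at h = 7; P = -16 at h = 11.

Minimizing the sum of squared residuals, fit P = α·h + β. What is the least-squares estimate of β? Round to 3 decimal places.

Entries of XᵀX: Σh·h = 196, Σh = 20, Σ1 = 5.
And Σh·P = -272, ΣP = -27.
XᵀX·[α, β]ᵀ = XᵀP becomes [[196, 20]; [20, 5]]·[α, β]ᵀ = [-272, -27]ᵀ.
Determinant 196·5 − 20² = 580.
α = ((-272)·5 − 20·(-27))/580 = -41/29; β = (196·(-27) − 20·(-272))/580 = 37/145.

β = 0.255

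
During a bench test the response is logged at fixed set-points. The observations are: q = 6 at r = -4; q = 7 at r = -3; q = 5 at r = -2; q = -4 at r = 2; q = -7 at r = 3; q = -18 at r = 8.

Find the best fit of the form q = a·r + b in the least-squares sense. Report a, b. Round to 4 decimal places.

a = -2.1355, b = -0.4097

Setting ∂/∂a … = 0 gives: 106·a + 4·b = -228;  4·a + 6·b = -11.
Determinant 106·6 − 4² = 620.
a = ((-228)·6 − 4·(-11))/620 = -331/155; b = (106·(-11) − 4·(-228))/620 = -127/310.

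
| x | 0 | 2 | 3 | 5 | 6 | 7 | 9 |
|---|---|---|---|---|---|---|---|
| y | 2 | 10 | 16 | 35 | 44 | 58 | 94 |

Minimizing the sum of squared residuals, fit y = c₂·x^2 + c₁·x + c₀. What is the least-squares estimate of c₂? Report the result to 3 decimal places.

Sums needed: Σx^2·x^2 = 10980, Σx^2·x = 1448, Σx^2 = 204, Σx·x = 204, Σx = 32, Σ1 = 7.
Right-hand side: Σx^2·y = 13099, Σx·y = 1759, Σy = 259.
Normal equations: [[10980, 1448, 204]; [1448, 204, 32]; [204, 32, 7]]·[c₂, c₁, c₀]ᵀ = [13099, 1759, 259]ᵀ.
Solving the 3×3 system (Gaussian elimination) gives c₂ = 42001/43604, c₁ = 5393/3964, c₀ = 29532/10901.

c₂ = 0.963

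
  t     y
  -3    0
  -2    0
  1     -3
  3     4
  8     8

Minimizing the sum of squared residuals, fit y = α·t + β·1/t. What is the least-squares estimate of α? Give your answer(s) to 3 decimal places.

The normal equations are: 87·α + 5·β = 73;  5·α + (857/576)·β = -2/3.
Eliminating β: (857/576)·(row 1) − 5·(row 2) gives (20053/192)·α = (857/576)·73 − 5·(-2/3) = 64481/576, so α = 64481/60159.
Then β = ((-2/3) − 5·(64481/60159))/(857/576) = -81216/20053.

α = 1.072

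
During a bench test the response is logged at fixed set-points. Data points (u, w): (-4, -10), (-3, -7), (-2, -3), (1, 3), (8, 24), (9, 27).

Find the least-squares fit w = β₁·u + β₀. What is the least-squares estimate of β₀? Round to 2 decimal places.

β₀ = 1.45

Sums needed: Σu·u = 175, Σu = 9, Σ1 = 6.
And Σu·w = 505, Σw = 34.
AᵀA·[β₁, β₀]ᵀ = Aᵀw becomes [[175, 9]; [9, 6]]·[β₁, β₀]ᵀ = [505, 34]ᵀ.
Δ = 175·6 − 9² = 969.
β₁ = (505·6 − 9·34)/969 = 908/323; β₀ = (175·34 − 9·505)/969 = 1405/969.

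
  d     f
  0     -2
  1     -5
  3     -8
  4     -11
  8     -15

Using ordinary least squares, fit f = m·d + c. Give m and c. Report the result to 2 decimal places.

MᵀM·[m, c]ᵀ = Mᵀf reads: 90·m + 16·c = -193;  16·m + 5·c = -41.
det = 90·5 − 16² = 194.
m = ((-193)·5 − 16·(-41))/194 = -309/194; c = (90·(-41) − 16·(-193))/194 = -301/97.

m = -1.59, c = -3.10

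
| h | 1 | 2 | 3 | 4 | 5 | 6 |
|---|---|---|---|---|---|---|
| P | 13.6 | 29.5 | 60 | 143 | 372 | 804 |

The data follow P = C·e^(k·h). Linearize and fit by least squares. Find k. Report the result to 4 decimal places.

Taking logs, ln P = k·h + ln C, so regress ln P on h.
Σh = 21.0000, Σ(h)² = 91.0000, Σln P = 27.6601, Σh·ln P = 111.2453.
Equations: 91.0000·k + 21.0000·ln C = 111.2453;  21.0000·k + 6·ln C = 27.6601.
Slope k = (n·Σh·ln P − Σh·Σln P)/(n·Σ(h)² − (Σh)²) = (6·111.2453 − 21.0000·27.6601)/105.0000 = 0.82485; ln C = (Σln P − k·Σh)/n = 1.72306.

k = 0.8248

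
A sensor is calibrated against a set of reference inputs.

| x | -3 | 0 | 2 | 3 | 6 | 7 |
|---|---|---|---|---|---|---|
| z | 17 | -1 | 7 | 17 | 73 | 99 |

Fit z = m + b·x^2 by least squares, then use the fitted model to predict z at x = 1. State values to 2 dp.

ẑ = 0.82

With design matrix A, AᵀA = [[6, 107]; [107, 3875]] and Aᵀz = [212, 7813]ᵀ.
det = 6·3875 − 107² = 11801.
m = (212·3875 − 107·7813)/11801 = -14491/11801; b = (6·7813 − 107·212)/11801 = 24194/11801.
At x = 1: ẑ = (-14491/11801)·(1) + (24194/11801)·(1) = 9703/11801.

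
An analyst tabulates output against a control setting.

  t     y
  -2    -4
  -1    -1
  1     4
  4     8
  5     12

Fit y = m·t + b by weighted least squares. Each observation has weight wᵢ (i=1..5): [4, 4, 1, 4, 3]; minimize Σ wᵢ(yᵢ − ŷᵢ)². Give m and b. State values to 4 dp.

The normal system XᵀWX·[m, b]ᵀ = XᵀWy is [[160, 20]; [20, 16]]·[m, b]ᵀ = [348, 52]ᵀ.
Δ = 160·16 − 20² = 2160.
m = (348·16 − 20·52)/2160 = 283/135; b = (160·52 − 20·348)/2160 = 17/27.

m = 2.0963, b = 0.6296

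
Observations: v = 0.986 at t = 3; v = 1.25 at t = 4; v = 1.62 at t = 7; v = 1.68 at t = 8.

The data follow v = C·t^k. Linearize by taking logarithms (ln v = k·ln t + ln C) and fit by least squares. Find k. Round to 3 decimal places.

k = 0.531

Taking logs, ln v = k·ln t + ln C, so regress ln v on ln t.
AᵀA = [[11.2394, 6.5103]; [6.5103, 4]], rhs = [2.3114, 1.2103]ᵀ  (here Σln t = 6.5103, Σ(ln t)² = 11.2394, Σln v = 1.2103, Σln t·ln v = 2.3114).
Δ = 11.2394·4 − (6.5103)² = 2.5742; k = (2.3114·4 − 6.5103·1.2103)/2.5742 = 0.53086, ln C = (11.2394·1.2103 − 6.5103·2.3114)/2.5742 = -0.56144.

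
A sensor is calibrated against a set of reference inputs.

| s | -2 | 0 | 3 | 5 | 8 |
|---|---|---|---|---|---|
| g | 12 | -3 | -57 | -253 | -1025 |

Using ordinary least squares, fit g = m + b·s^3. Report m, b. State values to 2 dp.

From the data, Σ1 = 5, Σs^3 = 656, Σs^3·s^3 = 278562.
For Aᵀg: Σg = -1326, Σs^3·g = -558060.
Δ = 5·278562 − 656² = 962474.
m = ((-1326)·278562 − 656·(-558060))/962474 = -1642926/481237; b = (5·(-558060) − 656·(-1326))/962474 = -960222/481237.

m = -3.41, b = -2.00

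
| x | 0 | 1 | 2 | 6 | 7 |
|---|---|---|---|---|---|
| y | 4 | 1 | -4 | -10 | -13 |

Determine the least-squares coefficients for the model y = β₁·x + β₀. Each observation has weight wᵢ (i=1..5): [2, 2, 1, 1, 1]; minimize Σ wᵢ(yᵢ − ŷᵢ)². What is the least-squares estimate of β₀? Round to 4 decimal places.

With design matrix A, AᵀWA = [[91, 17]; [17, 7]] and AᵀWy = [-157, -17]ᵀ.
Eliminating β₀: 7·(row 1) − 17·(row 2) gives 348·β₁ = 7·(-157) − 17·(-17) = -810, so β₁ = -135/58.
Then β₀ = ((-17) − 17·(-135/58))/7 = 187/58.

β₀ = 3.2241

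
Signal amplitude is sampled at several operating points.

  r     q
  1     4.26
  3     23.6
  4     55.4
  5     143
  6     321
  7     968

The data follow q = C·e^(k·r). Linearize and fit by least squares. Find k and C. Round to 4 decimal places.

k = 0.8947, C = 1.6408

Linearized form: ln q = k·r + ln C. From the 6 transformed points,
AᵀA = [[136.0000, 26.0000]; [26.0000, 6]], rhs = [134.5608, 26.2346]ᵀ  (here Σr = 26.0000, Σ(r)² = 136.0000, Σln q = 26.2346, Σr·ln q = 134.5608).
Slope k = (n·Σr·ln q − Σr·Σln q)/(n·Σ(r)² − (Σr)²) = (6·134.5608 − 26.0000·26.2346)/140.0000 = 0.89475; ln C = (Σln q − k·Σr)/n = 0.49519, so C = exp(0.49519) = 1.64080.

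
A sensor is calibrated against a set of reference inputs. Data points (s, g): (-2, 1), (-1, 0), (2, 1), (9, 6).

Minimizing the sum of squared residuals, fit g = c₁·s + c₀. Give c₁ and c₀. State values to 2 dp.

c₁ = 0.51, c₀ = 0.97

Forming XᵀX = [[90, 8]; [8, 4]] and Xᵀg = [54, 8]ᵀ gives XᵀX·[c₁, c₀]ᵀ = Xᵀg.
Δ = 90·4 − 8² = 296.
c₁ = (54·4 − 8·8)/296 = 19/37; c₀ = (90·8 − 8·54)/296 = 36/37.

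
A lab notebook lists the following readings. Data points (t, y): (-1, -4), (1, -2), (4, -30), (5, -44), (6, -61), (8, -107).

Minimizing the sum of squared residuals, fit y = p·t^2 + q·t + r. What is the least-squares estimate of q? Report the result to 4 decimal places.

q = -0.2935

The normal equations are: 6275·p + 917·q + 143·r = -10630;  917·p + 143·q + 23·r = -1560;  143·p + 23·q + 6·r = -248.
(Σt^2·t^2 = 6275, Σt^2·t = 917, Σt^2 = 143, Σt·t = 143, Σt = 23, Σ1 = 6, Σt^2·y = -10630, Σt·y = -1560, Σy = -248.)
Solving the 3×3 system (Gaussian elimination) gives p = -102103/63480, q = -18629/63480, r = -19829/10580.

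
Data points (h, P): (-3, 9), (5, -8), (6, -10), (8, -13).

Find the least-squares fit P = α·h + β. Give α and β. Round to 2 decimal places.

Sums needed: Σh·h = 134, Σh = 16, Σ1 = 4.
And Σh·P = -231, ΣP = -22.
Determinant 134·4 − 16² = 280.
α = ((-231)·4 − 16·(-22))/280 = -143/70; β = (134·(-22) − 16·(-231))/280 = 187/70.

α = -2.04, β = 2.67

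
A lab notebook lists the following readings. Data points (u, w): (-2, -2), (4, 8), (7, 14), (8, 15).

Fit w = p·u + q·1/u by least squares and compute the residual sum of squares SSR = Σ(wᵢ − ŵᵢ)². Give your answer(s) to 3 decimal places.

SSR = 1.359

MᵀM·[p, q]ᵀ = Mᵀw reads: 133·p + 4·q = 254;  4·p + (1093/3136)·q = 55/8.
(Σu·u = 133, Σu·1/u = 4, Σ1/u·1/u = 1093/3136, Σu·w = 254, Σ1/u·w = 55/8.)
Determinant 133·(1093/3136) − 4² = 13599/448.
p = (254·(1093/3136) − 4·(55/8))/(13599/448) = 63794/31731; q = (133·(55/8) − 4·254)/(13599/448) = -15176/4533.
Residuals: 3670/10577, 8410/10577, 612/1511, -7036/10577; SSR = 14376/10577.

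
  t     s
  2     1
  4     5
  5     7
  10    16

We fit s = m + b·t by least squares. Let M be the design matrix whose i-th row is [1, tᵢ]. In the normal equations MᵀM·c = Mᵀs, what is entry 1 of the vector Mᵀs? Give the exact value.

Entry 1 ↔ basis 1, so (Mᵀs)_{1} = Σᵢ sᵢ = (1)·(1) + (1)·(5) + (1)·(7) + (1)·(16) = 29.

29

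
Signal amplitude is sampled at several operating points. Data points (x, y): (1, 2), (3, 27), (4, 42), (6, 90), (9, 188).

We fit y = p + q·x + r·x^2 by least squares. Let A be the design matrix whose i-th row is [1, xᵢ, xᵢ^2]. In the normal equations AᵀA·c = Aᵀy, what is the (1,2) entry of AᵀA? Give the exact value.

23

Row 1 ↔ basis 1, column 2 ↔ basis x, so (AᵀA)_{1,2} = Σᵢ x = (1)·(1) + (1)·(3) + (1)·(4) + (1)·(6) + (1)·(9) = 23.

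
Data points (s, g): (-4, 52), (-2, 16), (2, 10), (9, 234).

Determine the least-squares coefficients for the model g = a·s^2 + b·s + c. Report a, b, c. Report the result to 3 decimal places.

XᵀX·[a, b, c]ᵀ = Xᵀg reads: 6849·a + 665·b + 105·c = 19890;  665·a + 105·b + 5·c = 1886;  105·a + 5·b + 4·c = 312.
Inverting the 3×3 Gram matrix, [a, b, c]ᵀ = [71377/23854, -122121/119270, 8748/11927]ᵀ.

a = 2.992, b = -1.024, c = 0.733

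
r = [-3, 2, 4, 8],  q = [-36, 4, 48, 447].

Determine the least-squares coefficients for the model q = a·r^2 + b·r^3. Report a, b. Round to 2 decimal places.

a = -1.00, b = 1.00

Entries of MᵀM: Σr^2·r^2 = 4449, Σr^2·r^3 = 33581, Σr^3·r^3 = 267033.
Moment sums: Σr^2·q = 29068, Σr^3·q = 232940.
Δ = 4449·267033 − 33581² = 60346256.
a = (29068·267033 − 33581·232940)/60346256 = -3765181/3771641; b = (4449·232940 − 33581·29068)/60346256 = 3763597/3771641.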